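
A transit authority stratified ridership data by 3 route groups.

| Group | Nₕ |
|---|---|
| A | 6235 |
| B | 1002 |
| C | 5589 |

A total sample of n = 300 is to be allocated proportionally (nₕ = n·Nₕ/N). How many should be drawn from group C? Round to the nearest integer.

Share of group C = 5589/12826 = 0.43576.
Allocate 300 × 0.43576 = 130.727... → 131.

131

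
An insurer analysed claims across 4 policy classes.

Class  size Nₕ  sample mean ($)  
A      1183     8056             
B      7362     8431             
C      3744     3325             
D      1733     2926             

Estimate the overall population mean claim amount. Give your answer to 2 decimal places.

x̄_st = (Σ Nₕx̄ₕ) / (Σ Nₕ) = (1183·8056 + 7362·8431 + 3744·3325 + 1733·2926) / 14022
= 89118828 / 14022 = 6355.6431... → 6355.64.

6355.64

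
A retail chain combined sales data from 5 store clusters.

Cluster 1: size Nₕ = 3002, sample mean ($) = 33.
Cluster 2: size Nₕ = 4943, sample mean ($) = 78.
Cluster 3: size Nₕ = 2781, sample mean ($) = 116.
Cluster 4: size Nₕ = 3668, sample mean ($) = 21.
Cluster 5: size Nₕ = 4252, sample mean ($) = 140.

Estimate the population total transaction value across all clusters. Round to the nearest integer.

Estimate total by summing Nₕ·x̄ₕ over strata.
3002·33 + 4943·78 + 2781·116 + 3668·21 + 4252·140 = 99066 + 385554 + 322596 + 77028 + 595280 = 1479524.

1479524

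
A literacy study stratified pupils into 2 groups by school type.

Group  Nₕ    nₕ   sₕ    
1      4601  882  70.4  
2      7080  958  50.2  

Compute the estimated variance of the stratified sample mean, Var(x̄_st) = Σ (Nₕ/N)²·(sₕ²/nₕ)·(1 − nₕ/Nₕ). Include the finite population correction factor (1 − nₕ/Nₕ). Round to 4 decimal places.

N = 11681. Term for each stratum: Wₕ²sₕ²/nₕ·(1−nₕ/Nₕ).
Var(x̄_st) = 0.7046851 + 0.8356193 = 1.5403044 → 1.5403.

1.5403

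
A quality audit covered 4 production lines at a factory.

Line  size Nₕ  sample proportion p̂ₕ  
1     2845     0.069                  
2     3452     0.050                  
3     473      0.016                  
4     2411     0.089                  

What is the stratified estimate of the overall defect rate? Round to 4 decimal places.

N = 2845 + 3452 + 473 + 2411 = 9181.
Overall proportion = Σ (Nₕ/N)·p̂ₕ.
Σ Nₕp̂ₕ = 196.305 + 172.6 + 7.568 + 214.579 = 591.052.
591.052 / 9181 = 0.064378... → 0.0644.

0.0644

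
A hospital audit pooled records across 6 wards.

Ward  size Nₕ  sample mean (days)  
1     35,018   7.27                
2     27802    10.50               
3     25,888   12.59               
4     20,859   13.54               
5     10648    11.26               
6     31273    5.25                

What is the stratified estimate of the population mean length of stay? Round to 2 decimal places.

N = 151488; weights Wₕ = Nₕ/N = (0.2312, 0.1835, 0.1709, 0.1377, 0.0703, 0.2064).
x̄_st = Σ Wₕ·x̄ₕ = 0.2312·7.27 + 0.1835·10.50 + 0.1709·12.59 + 0.1377·13.54 + 0.0703·11.26 + 0.2064·5.25 ≈ 9.4987...
→ 9.50.

9.50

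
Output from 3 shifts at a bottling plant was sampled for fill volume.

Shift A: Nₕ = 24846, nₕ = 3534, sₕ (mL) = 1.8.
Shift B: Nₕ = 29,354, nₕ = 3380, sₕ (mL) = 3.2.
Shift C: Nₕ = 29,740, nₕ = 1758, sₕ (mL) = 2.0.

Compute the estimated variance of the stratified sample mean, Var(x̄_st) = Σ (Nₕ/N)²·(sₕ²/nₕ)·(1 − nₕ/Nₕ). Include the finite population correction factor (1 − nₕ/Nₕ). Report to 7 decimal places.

0.0006655

N = 83940; Wₕ = Nₕ/N.
shift A: (24846/83940)²·1.8²/3534·(1 − 3534/24846) = 0.0000689003
shift B: (29354/83940)²·3.2²/3380·(1 − 3380/29354) = 0.0003278321
shift C: (29740/83940)²·2.0²/1758·(1 − 1758/29740) = 0.0002687342
Sum = 0.0006654666 → 0.0006655.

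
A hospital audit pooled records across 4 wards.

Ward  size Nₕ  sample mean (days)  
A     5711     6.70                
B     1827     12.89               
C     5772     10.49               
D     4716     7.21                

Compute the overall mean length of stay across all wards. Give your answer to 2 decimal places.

8.67

x̄_st = (Σ Nₕx̄ₕ) / (Σ Nₕ) = (5711·6.70 + 1827·12.89 + 5772·10.49 + 4716·7.21) / 18026
= 156364.37 / 18026 = 8.6744... → 8.67.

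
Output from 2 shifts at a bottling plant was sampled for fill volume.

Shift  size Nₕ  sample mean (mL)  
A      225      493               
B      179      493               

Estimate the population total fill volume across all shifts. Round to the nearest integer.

Population total = Σ Nₕ·x̄ₕ (each stratum's size times its mean).
225·493 + 179·493 = 110925 + 88247 = 199172.

199172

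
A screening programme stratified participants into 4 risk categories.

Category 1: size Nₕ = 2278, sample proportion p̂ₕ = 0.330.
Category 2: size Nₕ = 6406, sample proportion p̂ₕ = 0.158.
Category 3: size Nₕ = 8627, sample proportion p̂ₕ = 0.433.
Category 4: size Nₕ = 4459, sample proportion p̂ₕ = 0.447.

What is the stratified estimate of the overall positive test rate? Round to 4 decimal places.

N = 2278 + 6406 + 8627 + 4459 = 21770.
Overall proportion = Σ (Nₕ/N)·p̂ₕ.
Σ Nₕp̂ₕ = 751.74 + 1012.148 + 3735.491 + 1993.173 = 7492.552.
7492.552 / 21770 = 0.344169... → 0.3442.

0.3442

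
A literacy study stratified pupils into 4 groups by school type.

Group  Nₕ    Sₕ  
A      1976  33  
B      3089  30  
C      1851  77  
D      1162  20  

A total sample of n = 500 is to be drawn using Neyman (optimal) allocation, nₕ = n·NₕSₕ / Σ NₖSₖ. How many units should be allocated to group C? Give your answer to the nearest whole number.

A: NₕSₕ = 1976·33 = 65208
B: NₕSₕ = 3089·30 = 92670
C: NₕSₕ = 1851·77 = 142527
D: NₕSₕ = 1162·20 = 23240
Σ NₕSₕ = 323645.
n_C = 500·142527/323645 = 220.190... → 220.

220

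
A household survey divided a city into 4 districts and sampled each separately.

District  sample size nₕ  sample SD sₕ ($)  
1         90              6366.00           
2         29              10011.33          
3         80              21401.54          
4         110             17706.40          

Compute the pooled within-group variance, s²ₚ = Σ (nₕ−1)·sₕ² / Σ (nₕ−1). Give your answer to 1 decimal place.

1: (90−1)·6366.00² = 89·40525956 = 3606810084
2: (29−1)·10011.33² = 28·100226728.3689 = 2806348394.3292
3: (80−1)·21401.54² = 79·458025914.3716 = 36184047235.3564
4: (110−1)·17706.40² = 109·313516600.96 = 34173309504.64
Numerator = 76770515218.3256; denominator = Σ(nₕ−1) = 305.
s²ₚ = 76770515218.3256/305 = 251706607.273... → 251706607.3.

251706607.3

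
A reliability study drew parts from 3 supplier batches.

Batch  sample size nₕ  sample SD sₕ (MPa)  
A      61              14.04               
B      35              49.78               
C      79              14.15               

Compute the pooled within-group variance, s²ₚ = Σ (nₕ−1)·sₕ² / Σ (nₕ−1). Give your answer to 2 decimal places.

Degrees of freedom: 60 + 34 + 78 = 172.
Σ(nₕ−1)sₕ² = 60·197.1216 + 34·2478.0484 + 78·200.2225 = 111698.2966.
s²ₚ = 111698.2966 / 172 = 649.4087... → 649.41.

649.41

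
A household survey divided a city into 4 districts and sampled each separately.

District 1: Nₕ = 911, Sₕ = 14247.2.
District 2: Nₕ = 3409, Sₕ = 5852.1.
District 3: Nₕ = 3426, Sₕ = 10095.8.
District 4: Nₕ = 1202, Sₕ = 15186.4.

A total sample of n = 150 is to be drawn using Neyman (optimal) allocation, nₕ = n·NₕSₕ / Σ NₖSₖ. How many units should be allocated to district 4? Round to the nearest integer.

Σ NₕSₕ = 911·14247.2 + 3409·5852.1 + 3426·10095.8 + 1202·15186.4 = 85771271.7.
Share for 4: 18254052.8/85771271.7 = 0.21282.
n_4 = 150 × 0.21282 = 31.923... → 32.

32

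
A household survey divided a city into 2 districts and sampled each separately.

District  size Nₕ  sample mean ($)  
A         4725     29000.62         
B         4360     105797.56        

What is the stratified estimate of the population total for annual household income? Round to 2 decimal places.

A: 4725·29000.62 = 137027929.5
B: 4360·105797.56 = 461277361.6
τ̂ = Σ Nₕx̄ₕ = 598305291.10.

598305291.10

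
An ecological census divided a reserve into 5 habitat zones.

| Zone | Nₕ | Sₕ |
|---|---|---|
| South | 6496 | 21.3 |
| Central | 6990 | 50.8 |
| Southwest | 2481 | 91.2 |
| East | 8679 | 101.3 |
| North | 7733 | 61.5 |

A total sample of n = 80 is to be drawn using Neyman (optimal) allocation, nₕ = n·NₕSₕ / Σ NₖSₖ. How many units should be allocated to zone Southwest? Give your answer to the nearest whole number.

9

Σ NₕSₕ = 6496·21.3 + 6990·50.8 + 2481·91.2 + 8679·101.3 + 7733·61.5 = 2074486.2.
Share for Southwest: 226267.2/2074486.2 = 0.10907.
n_Southwest = 80 × 0.10907 = 8.726... → 9.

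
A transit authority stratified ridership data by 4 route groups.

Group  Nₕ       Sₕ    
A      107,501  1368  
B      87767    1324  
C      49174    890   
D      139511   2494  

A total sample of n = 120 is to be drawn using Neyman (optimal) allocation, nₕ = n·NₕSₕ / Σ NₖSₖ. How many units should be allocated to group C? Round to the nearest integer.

Σ NₕSₕ = 107501·1368 + 87767·1324 + 49174·890 + 139511·2494 = 654970170.
Share for C: 43764860/654970170 = 0.06682.
n_C = 120 × 0.06682 = 8.018... → 8.

8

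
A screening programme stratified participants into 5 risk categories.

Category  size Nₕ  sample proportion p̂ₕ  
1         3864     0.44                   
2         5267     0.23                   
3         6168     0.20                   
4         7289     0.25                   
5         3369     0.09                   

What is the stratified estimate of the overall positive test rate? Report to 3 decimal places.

Wₕ = Nₕ/N with N = 25957: 0.1489, 0.2029, 0.2376, 0.2808, 0.1298.
p̂_st = 0.1489·0.44 + 0.2029·0.23 + 0.2376·0.20 + 0.2808·0.25 + 0.1298·0.09 ≈ 0.24158... → 0.242.

0.242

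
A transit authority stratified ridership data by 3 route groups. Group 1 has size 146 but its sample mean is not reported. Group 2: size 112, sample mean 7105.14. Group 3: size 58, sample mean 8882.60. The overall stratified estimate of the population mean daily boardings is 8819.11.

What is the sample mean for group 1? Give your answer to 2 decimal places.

Σ Nₕx̄ₕ = N·μ, so 146·x̄_1 = 316·8819.11 − (112·7105.14 + 58·8882.60).
= 2786838.76 − 1310966.48 = 1475872.28.
x̄_1 = 1475872.28 / 146 = 10108.7142... → 10108.71.

10108.71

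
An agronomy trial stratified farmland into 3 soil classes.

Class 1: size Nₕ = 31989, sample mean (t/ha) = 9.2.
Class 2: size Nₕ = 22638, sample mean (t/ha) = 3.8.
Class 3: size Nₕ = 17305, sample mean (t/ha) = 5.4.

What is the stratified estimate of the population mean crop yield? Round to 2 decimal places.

x̄_st = (Σ Nₕx̄ₕ) / (Σ Nₕ) = (31989·9.2 + 22638·3.8 + 17305·5.4) / 71932
= 473770.2 / 71932 = 6.5864... → 6.59.

6.59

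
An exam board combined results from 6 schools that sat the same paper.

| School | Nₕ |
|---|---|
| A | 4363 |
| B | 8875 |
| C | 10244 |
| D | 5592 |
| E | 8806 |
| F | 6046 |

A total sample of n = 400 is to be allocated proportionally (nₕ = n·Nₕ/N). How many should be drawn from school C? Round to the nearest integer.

93

N = 4363 + 8875 + 10244 + 5592 + 8806 + 6046 = 43926.
n_C = 400·10244/43926 = 93.284... → 93.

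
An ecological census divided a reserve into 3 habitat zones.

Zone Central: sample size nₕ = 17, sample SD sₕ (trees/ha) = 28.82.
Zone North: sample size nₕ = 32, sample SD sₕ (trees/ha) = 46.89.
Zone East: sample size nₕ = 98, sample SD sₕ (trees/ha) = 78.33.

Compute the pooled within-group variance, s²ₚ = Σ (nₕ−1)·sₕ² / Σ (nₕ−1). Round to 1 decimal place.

Central: (17−1)·28.82² = 16·830.5924 = 13289.4784
North: (32−1)·46.89² = 31·2198.6721 = 68158.8351
East: (98−1)·78.33² = 97·6135.5889 = 595152.1233
Numerator = 676600.4368; denominator = Σ(nₕ−1) = 144.
s²ₚ = 676600.4368/144 = 4698.614... → 4698.6.

4698.6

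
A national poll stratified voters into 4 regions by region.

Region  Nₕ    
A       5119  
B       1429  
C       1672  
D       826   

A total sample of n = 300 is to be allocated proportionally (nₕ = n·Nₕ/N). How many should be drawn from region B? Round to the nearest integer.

47

N = 5119 + 1429 + 1672 + 826 = 9046.
n_B = 300·1429/9046 = 47.391... → 47.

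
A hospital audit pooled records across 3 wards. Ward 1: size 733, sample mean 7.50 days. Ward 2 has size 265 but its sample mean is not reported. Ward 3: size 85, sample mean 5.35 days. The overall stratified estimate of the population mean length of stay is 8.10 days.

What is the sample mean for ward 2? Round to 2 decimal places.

10.64

Σ Nₕx̄ₕ = N·μ, so 265·x̄_2 = 1083·8.10 − (733·7.50 + 85·5.35).
= 8772.3 − 5952.25 = 2820.05.
x̄_2 = 2820.05 / 265 = 10.6417... → 10.64.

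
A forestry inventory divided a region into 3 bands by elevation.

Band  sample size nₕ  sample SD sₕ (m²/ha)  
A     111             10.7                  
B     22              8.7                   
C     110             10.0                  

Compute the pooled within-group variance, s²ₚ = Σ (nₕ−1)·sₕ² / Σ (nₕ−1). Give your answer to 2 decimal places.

Degrees of freedom: 110 + 21 + 109 = 240.
Σ(nₕ−1)sₕ² = 110·114.49 + 21·75.69 + 109·100 = 25083.39.
s²ₚ = 25083.39 / 240 = 104.5141... → 104.51.

104.51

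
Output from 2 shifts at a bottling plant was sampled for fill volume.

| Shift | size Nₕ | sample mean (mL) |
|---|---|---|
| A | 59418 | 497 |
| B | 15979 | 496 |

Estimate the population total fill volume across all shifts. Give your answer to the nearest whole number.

A: 59418·497 = 29530746
B: 15979·496 = 7925584
τ̂ = Σ Nₕx̄ₕ = 37456330.

37456330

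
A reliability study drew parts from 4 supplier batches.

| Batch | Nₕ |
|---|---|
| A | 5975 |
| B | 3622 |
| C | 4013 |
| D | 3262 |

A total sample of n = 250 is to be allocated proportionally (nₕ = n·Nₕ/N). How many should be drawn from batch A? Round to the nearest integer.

N = 5975 + 3622 + 4013 + 3262 = 16872.
n_A = 250·5975/16872 = 88.534... → 89.

89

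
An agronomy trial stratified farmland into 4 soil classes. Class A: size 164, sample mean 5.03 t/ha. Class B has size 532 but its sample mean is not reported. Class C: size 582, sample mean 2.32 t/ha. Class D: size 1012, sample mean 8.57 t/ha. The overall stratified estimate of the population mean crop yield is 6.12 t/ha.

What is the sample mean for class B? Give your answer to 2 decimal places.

5.95

Σ Nₕx̄ₕ = N·μ, so 532·x̄_B = 2290·6.12 − (164·5.03 + 582·2.32 + 1012·8.57).
= 14014.8 − 10848 = 3166.8.
x̄_B = 3166.8 / 532 = 5.9526... → 5.95.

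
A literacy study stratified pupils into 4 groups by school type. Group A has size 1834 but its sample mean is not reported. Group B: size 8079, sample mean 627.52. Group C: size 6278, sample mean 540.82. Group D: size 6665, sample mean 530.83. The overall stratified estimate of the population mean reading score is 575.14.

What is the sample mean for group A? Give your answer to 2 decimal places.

622.91

Σ Nₕx̄ₕ = N·μ, so 1834·x̄_A = 22856·575.14 − (8079·627.52 + 6278·540.82 + 6665·530.83).
= 13145399.84 − 12002983.99 = 1142415.85.
x̄_A = 1142415.85 / 1834 = 622.9094... → 622.91.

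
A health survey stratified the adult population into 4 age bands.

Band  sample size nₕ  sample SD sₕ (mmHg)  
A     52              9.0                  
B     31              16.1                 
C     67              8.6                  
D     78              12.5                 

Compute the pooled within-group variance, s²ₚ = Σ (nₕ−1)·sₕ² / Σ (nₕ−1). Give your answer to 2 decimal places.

128.66

A: (52−1)·9.0² = 51·81 = 4131
B: (31−1)·16.1² = 30·259.21 = 7776.3
C: (67−1)·8.6² = 66·73.96 = 4881.36
D: (78−1)·12.5² = 77·156.25 = 12031.25
Numerator = 28819.91; denominator = Σ(nₕ−1) = 224.
s²ₚ = 28819.91/224 = 128.6603... → 128.66.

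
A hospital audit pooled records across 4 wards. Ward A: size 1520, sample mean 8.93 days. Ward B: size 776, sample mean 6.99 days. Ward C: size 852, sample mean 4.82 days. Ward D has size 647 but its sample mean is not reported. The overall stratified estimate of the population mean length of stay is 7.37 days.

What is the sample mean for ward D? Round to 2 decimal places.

7.52

N = 1520 + 776 + 852 + 647 = 3795.
Overall total = μ·N = 7.37·3795 = 27969.15.
Subtract the known strata: 1520·8.93 + 776·6.99 + 852·4.82 = 23104.48.
Remaining total for ward D: 27969.15 − 23104.48 = 4864.67.
Divide by its size: 4864.67 / 647 = 7.5188... → 7.52.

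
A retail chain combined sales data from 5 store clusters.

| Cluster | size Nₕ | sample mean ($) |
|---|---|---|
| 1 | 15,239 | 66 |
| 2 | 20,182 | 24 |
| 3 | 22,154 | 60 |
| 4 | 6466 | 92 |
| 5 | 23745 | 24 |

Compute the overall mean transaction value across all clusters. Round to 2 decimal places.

45.38

N = 15239 + 20182 + 22154 + 6466 + 23745 = 87786.
Weight each subgroup mean by Nₕ/N and sum.
Σ Nₕx̄ₕ = 15239·66 + 20182·24 + 22154·60 + 6466·92 + 23745·24 = 1005774 + 484368 + 1329240 + 594872 + 569880 = 3984134.
Divide by N: 3984134 / 87786 = 45.3846... → 45.38.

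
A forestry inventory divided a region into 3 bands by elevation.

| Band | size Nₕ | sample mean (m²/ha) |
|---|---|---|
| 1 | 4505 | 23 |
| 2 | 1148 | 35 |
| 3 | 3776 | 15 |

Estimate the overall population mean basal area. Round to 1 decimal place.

21.3

N = 9429; weights Wₕ = Nₕ/N = (0.4778, 0.1218, 0.4005).
x̄_st = Σ Wₕ·x̄ₕ = 0.4778·23 + 0.1218·35 + 0.4005·15 ≈ 21.257...
→ 21.3.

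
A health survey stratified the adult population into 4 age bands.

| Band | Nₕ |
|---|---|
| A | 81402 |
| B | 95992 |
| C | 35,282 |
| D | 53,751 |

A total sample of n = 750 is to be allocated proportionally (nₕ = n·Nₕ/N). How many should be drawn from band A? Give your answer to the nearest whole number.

229

Share of band A = 81402/266427 = 0.30553.
Allocate 750 × 0.30553 = 229.149... → 229.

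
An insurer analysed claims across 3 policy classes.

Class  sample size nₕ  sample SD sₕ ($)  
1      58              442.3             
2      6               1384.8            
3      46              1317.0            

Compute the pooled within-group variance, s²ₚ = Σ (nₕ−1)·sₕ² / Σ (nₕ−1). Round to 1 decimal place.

Degrees of freedom: 57 + 5 + 45 = 107.
Σ(nₕ−1)sₕ² = 57·195629.29 + 5·1917671.04 + 45·1734489 = 98791229.73.
s²ₚ = 98791229.73 / 107 = 923282.521... → 923282.5.

923282.5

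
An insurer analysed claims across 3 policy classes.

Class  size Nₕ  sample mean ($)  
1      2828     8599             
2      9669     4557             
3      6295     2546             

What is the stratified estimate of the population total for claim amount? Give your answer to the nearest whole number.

1: 2828·8599 = 24317972
2: 9669·4557 = 44061633
3: 6295·2546 = 16027070
τ̂ = Σ Nₕx̄ₕ = 84406675.

84406675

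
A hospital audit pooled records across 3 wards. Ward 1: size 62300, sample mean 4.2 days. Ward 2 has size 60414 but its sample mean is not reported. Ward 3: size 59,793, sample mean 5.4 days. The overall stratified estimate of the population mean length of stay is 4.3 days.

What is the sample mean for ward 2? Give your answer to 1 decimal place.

3.3

Σ Nₕx̄ₕ = N·μ, so 60414·x̄_2 = 182507·4.3 − (62300·4.2 + 59793·5.4).
= 784780.1 − 584542.2 = 200237.9.
x̄_2 = 200237.9 / 60414 = 3.314... → 3.3.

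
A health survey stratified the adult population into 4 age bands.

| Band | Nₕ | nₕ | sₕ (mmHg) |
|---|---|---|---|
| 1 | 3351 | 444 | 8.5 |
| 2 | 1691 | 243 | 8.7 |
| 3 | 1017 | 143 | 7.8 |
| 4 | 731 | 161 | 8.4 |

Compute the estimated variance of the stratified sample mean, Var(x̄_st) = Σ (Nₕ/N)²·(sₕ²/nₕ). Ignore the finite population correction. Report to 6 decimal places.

N = 6790. Term for each stratum: Wₕ²sₕ²/nₕ.
Var(x̄_st) = 0.039633661 + 0.019318789 + 0.009544551 + 0.005079581 = 0.073576582 → 0.073577.

0.073577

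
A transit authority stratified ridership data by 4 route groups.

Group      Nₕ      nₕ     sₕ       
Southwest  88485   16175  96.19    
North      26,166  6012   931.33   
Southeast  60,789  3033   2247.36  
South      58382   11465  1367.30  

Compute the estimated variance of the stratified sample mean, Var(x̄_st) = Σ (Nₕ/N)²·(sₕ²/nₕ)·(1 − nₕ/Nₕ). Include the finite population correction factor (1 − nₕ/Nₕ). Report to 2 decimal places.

116.56

N = 233822. Term for each stratum: Wₕ²sₕ²/nₕ·(1−nₕ/Nₕ).
Var(x̄_st) = 0.06694 + 1.39161 + 106.93608 + 8.16944 = 116.56406 → 116.56.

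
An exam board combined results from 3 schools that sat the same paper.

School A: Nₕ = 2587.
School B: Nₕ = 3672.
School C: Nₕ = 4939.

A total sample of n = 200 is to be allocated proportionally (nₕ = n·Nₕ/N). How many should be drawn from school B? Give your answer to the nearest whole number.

66

N = 2587 + 3672 + 4939 = 11198.
n_B = 200·3672/11198 = 65.583... → 66.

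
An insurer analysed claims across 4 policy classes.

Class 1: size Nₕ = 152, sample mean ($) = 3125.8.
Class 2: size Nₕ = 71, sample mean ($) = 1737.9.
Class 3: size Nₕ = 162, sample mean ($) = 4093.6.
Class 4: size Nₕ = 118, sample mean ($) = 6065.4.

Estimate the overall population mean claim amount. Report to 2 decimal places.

3931.20

N = 503; weights Wₕ = Nₕ/N = (0.3022, 0.1412, 0.3221, 0.2346).
x̄_st = Σ Wₕ·x̄ₕ = 0.3022·3125.8 + 0.1412·1737.9 + 0.3221·4093.6 + 0.2346·6065.4 ≈ 3931.1986...
→ 3931.20.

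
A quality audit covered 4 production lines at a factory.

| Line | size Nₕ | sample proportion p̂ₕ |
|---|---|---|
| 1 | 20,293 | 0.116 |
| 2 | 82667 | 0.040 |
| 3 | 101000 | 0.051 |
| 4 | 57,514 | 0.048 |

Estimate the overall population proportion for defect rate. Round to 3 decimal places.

0.052

Wₕ = Nₕ/N with N = 261474: 0.0776, 0.3162, 0.3863, 0.2200.
p̂_st = 0.0776·0.116 + 0.3162·0.040 + 0.3863·0.051 + 0.2200·0.048 ≈ 0.05191... → 0.052.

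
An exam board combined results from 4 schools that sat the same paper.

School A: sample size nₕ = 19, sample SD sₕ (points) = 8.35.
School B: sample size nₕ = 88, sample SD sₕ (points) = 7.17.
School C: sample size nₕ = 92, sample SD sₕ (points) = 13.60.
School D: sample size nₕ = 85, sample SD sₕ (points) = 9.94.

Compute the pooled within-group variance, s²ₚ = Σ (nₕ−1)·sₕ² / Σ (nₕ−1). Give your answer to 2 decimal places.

Degrees of freedom: 18 + 87 + 91 + 84 = 280.
Σ(nₕ−1)sₕ² = 18·69.7225 + 87·51.4089 + 91·184.96 + 84·98.8036 = 30858.4417.
s²ₚ = 30858.4417 / 280 = 110.2087... → 110.21.

110.21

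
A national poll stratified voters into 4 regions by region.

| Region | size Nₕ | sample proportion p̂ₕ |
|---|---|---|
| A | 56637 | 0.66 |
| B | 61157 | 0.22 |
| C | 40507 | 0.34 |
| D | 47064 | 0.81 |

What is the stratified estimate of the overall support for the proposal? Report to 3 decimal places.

N = 56637 + 61157 + 40507 + 47064 = 205365.
Overall proportion = Σ (Nₕ/N)·p̂ₕ.
Σ Nₕp̂ₕ = 37380.42 + 13454.54 + 13772.38 + 38121.84 = 102729.18.
102729.18 / 205365 = 0.50023... → 0.500.

0.500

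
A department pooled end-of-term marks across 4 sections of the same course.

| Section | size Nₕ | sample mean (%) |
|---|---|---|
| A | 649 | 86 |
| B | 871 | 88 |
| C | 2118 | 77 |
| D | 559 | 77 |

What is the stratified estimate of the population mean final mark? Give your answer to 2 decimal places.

80.67

N = 4197; weights Wₕ = Nₕ/N = (0.1546, 0.2075, 0.5046, 0.1332).
x̄_st = Σ Wₕ·x̄ₕ = 0.1546·86 + 0.2075·88 + 0.5046·77 + 0.1332·77 ≈ 80.6745...
→ 80.67.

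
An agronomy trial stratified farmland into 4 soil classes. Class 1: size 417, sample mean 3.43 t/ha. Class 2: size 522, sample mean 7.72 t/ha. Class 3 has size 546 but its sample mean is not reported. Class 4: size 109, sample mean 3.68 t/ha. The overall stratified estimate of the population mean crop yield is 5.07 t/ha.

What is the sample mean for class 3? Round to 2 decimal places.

N = 417 + 522 + 546 + 109 = 1594.
Overall total = μ·N = 5.07·1594 = 8081.58.
Subtract the known strata: 417·3.43 + 522·7.72 + 109·3.68 = 5861.27.
Remaining total for class 3: 8081.58 − 5861.27 = 2220.31.
Divide by its size: 2220.31 / 546 = 4.0665... → 4.07.

4.07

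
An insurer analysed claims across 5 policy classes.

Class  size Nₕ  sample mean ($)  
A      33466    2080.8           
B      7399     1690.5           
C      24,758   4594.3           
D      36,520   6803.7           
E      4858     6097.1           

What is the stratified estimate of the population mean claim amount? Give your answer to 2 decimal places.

4429.68

N = 107001; weights Wₕ = Nₕ/N = (0.3128, 0.0691, 0.2314, 0.3413, 0.0454).
x̄_st = Σ Wₕ·x̄ₕ = 0.3128·2080.8 + 0.0691·1690.5 + 0.2314·4594.3 + 0.3413·6803.7 + 0.0454·6097.1 ≈ 4429.6836...
→ 4429.68.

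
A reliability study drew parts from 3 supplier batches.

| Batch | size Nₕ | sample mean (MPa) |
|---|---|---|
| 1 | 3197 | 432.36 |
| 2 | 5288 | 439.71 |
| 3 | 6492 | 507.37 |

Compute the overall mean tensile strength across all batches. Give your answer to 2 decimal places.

x̄_st = (Σ Nₕx̄ₕ) / (Σ Nₕ) = (3197·432.36 + 5288·439.71 + 6492·507.37) / 14977
= 7001287.44 / 14977 = 467.4693... → 467.47.

467.47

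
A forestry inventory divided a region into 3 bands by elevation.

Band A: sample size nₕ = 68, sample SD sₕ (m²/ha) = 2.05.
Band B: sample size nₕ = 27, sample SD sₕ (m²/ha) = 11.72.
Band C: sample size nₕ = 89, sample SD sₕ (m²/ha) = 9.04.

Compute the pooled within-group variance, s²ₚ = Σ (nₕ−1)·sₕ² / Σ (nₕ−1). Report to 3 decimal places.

A: (68−1)·2.05² = 67·4.2025 = 281.5675
B: (27−1)·11.72² = 26·137.3584 = 3571.3184
C: (89−1)·9.04² = 88·81.7216 = 7191.5008
Numerator = 11044.3867; denominator = Σ(nₕ−1) = 181.
s²ₚ = 11044.3867/181 = 61.01871... → 61.019.

61.019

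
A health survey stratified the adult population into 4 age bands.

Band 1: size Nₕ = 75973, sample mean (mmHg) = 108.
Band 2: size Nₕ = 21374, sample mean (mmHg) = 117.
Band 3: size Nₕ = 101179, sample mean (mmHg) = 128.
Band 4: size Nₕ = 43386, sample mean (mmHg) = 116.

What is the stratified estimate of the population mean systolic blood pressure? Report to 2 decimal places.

118.59

N = 241912; weights Wₕ = Nₕ/N = (0.3141, 0.0884, 0.4182, 0.1793).
x̄_st = Σ Wₕ·x̄ₕ = 0.3141·108 + 0.0884·117 + 0.4182·128 + 0.1793·116 ≈ 118.5949...
→ 118.59.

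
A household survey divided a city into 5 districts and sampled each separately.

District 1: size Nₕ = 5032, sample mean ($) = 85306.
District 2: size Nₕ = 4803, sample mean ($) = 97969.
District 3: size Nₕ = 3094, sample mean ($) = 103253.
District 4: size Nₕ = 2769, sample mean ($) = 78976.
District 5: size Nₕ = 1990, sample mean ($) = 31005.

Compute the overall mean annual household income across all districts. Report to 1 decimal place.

x̄_st = (Σ Nₕx̄ₕ) / (Σ Nₕ) = (5032·85306 + 4803·97969 + 3094·103253 + 2769·78976 + 1990·31005) / 17688
= 1499654175 / 17688 = 84783.705... → 84783.7.

84783.7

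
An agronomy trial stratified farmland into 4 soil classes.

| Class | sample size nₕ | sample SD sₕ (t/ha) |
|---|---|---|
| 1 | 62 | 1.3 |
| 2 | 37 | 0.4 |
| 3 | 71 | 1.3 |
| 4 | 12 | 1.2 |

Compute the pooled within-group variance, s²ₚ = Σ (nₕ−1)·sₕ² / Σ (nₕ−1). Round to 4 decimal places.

1.3651

1: (62−1)·1.3² = 61·1.69 = 103.09
2: (37−1)·0.4² = 36·0.16 = 5.76
3: (71−1)·1.3² = 70·1.69 = 118.3
4: (12−1)·1.2² = 11·1.44 = 15.84
Numerator = 242.99; denominator = Σ(nₕ−1) = 178.
s²ₚ = 242.99/178 = 1.365112... → 1.3651.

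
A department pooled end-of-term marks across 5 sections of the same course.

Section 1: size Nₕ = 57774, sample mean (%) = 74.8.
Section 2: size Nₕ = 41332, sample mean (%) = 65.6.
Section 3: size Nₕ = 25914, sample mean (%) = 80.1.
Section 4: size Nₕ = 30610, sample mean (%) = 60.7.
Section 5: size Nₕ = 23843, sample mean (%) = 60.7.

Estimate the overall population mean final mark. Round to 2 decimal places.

N = 57774 + 41332 + 25914 + 30610 + 23843 = 179473.
The stratified mean weights each stratum mean by its population share Nₕ/N.
Σ Nₕx̄ₕ = 57774·74.8 + 41332·65.6 + 25914·80.1 + 30610·60.7 + 23843·60.7 = 4321495.2 + 2711379.2 + 2075711.4 + 1858027 + 1447270.1 = 12413882.9.
Divide by N: 12413882.9 / 179473 = 69.1685... → 69.17.

69.17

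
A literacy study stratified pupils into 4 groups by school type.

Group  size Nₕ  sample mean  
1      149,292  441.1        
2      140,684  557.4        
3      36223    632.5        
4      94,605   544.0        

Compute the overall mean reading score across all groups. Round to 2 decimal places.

N = 420804; weights Wₕ = Nₕ/N = (0.3548, 0.3343, 0.0861, 0.2248).
x̄_st = Σ Wₕ·x̄ₕ = 0.3548·441.1 + 0.3343·557.4 + 0.0861·632.5 + 0.2248·544.0 ≈ 519.5914...
→ 519.59.

519.59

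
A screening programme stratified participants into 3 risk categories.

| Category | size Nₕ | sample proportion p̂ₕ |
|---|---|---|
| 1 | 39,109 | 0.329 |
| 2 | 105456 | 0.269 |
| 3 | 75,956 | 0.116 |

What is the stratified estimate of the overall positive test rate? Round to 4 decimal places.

N = 39109 + 105456 + 75956 = 220521.
Overall proportion = Σ (Nₕ/N)·p̂ₕ.
Σ Nₕp̂ₕ = 12866.861 + 28367.664 + 8810.896 = 50045.421.
50045.421 / 220521 = 0.226942... → 0.2269.

0.2269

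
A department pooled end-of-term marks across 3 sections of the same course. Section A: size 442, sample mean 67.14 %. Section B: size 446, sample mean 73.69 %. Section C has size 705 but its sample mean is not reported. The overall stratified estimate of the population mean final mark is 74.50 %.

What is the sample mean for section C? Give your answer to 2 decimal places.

N = 442 + 446 + 705 = 1593.
Overall total = μ·N = 74.50·1593 = 118678.5.
Subtract the known strata: 442·67.14 + 446·73.69 = 62541.62.
Remaining total for section C: 118678.5 − 62541.62 = 56136.88.
Divide by its size: 56136.88 / 705 = 79.6268... → 79.63.

79.63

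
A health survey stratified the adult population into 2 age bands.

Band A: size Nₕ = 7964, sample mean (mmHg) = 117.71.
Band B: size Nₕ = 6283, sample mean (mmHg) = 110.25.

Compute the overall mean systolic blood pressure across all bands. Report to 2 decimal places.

x̄_st = (Σ Nₕx̄ₕ) / (Σ Nₕ) = (7964·117.71 + 6283·110.25) / 14247
= 1630143.19 / 14247 = 114.4201... → 114.42.

114.42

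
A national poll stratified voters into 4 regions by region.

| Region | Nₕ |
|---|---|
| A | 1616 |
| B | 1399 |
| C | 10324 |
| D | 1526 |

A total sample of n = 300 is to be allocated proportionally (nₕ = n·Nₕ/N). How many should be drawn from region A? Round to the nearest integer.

Share of region A = 1616/14865 = 0.10871.
Allocate 300 × 0.10871 = 32.614... → 33.

33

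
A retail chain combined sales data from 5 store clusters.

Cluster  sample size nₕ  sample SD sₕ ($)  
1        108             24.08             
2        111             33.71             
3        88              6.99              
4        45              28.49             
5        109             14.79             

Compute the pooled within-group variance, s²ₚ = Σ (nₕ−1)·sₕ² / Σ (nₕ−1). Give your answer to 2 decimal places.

549.63

1: (108−1)·24.08² = 107·579.8464 = 62043.5648
2: (111−1)·33.71² = 110·1136.3641 = 125000.051
3: (88−1)·6.99² = 87·48.8601 = 4250.8287
4: (45−1)·28.49² = 44·811.6801 = 35713.9244
5: (109−1)·14.79² = 108·218.7441 = 23624.3628
Numerator = 250632.7317; denominator = Σ(nₕ−1) = 456.
s²ₚ = 250632.7317/456 = 549.6332... → 549.63.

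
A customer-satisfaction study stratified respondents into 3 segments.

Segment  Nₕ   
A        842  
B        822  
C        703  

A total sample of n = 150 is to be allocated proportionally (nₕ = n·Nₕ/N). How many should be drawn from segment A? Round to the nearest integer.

Share of segment A = 842/2367 = 0.35572.
Allocate 150 × 0.35572 = 53.359... → 53.

53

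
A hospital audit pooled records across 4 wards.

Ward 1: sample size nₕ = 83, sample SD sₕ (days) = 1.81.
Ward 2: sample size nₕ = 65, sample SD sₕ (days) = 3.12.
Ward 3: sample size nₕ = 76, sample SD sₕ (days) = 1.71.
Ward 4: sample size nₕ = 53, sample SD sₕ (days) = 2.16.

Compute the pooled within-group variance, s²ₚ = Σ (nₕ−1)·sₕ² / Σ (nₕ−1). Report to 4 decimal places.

1: (83−1)·1.81² = 82·3.2761 = 268.6402
2: (65−1)·3.12² = 64·9.7344 = 623.0016
3: (76−1)·1.71² = 75·2.9241 = 219.3075
4: (53−1)·2.16² = 52·4.6656 = 242.6112
Numerator = 1353.5605; denominator = Σ(nₕ−1) = 273.
s²ₚ = 1353.5605/273 = 4.958097... → 4.9581.

4.9581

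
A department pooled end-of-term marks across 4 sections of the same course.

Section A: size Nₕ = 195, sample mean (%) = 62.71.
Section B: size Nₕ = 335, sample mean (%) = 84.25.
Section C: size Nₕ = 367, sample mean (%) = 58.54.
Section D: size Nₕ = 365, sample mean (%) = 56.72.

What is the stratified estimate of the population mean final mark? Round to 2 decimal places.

N = 1262; weights Wₕ = Nₕ/N = (0.1545, 0.2655, 0.2908, 0.2892).
x̄_st = Σ Wₕ·x̄ₕ = 0.1545·62.71 + 0.2655·84.25 + 0.2908·58.54 + 0.2892·56.72 ≈ 65.4827...
→ 65.48.

65.48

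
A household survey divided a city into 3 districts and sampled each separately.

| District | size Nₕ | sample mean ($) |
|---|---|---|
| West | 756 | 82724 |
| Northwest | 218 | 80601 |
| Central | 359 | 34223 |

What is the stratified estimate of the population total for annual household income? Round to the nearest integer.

West: 756·82724 = 62539344
Northwest: 218·80601 = 17571018
Central: 359·34223 = 12286057
τ̂ = Σ Nₕx̄ₕ = 92396419.

92396419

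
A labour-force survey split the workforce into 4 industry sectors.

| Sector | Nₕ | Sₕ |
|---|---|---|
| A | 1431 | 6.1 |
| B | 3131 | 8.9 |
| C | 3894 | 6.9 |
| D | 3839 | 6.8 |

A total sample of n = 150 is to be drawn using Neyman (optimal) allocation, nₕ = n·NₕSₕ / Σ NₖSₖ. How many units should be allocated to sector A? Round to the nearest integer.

A: NₕSₕ = 1431·6.1 = 8729.1
B: NₕSₕ = 3131·8.9 = 27865.9
C: NₕSₕ = 3894·6.9 = 26868.6
D: NₕSₕ = 3839·6.8 = 26105.2
Σ NₕSₕ = 89568.8.
n_A = 150·8729.1/89568.8 = 14.619... → 15.

15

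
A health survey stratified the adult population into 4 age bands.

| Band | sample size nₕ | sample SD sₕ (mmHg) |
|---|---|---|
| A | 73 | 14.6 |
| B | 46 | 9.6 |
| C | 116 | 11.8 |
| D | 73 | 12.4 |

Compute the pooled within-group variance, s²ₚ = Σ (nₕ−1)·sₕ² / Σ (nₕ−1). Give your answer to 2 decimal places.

153.22

A: (73−1)·14.6² = 72·213.16 = 15347.52
B: (46−1)·9.6² = 45·92.16 = 4147.2
C: (116−1)·11.8² = 115·139.24 = 16012.6
D: (73−1)·12.4² = 72·153.76 = 11070.72
Numerator = 46578.04; denominator = Σ(nₕ−1) = 304.
s²ₚ = 46578.04/304 = 153.2172... → 153.22.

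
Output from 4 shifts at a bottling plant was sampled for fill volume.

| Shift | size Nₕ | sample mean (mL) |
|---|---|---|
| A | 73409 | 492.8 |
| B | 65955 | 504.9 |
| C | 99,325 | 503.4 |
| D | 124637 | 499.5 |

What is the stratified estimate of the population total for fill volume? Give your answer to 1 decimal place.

Population total = Σ Nₕ·x̄ₕ (each stratum's size times its mean).
73409·492.8 + 65955·504.9 + 99325·503.4 + 124637·499.5 = 36175955.2 + 33300679.5 + 50000205 + 62256181.5 = 181733021.2.

181733021.2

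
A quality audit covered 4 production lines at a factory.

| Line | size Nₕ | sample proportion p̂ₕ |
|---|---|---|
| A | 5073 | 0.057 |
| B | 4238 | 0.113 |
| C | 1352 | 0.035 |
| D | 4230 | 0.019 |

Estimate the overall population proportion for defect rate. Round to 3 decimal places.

0.060

N = 5073 + 4238 + 1352 + 4230 = 14893.
Overall proportion = Σ (Nₕ/N)·p̂ₕ.
Σ Nₕp̂ₕ = 289.161 + 478.894 + 47.32 + 80.37 = 895.745.
895.745 / 14893 = 0.06015... → 0.060.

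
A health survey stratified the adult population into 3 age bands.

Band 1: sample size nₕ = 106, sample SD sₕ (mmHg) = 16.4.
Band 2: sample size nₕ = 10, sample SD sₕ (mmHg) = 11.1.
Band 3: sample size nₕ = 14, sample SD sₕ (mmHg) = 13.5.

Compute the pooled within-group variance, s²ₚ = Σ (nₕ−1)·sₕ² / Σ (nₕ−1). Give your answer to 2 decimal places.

249.76

1: (106−1)·16.4² = 105·268.96 = 28240.8
2: (10−1)·11.1² = 9·123.21 = 1108.89
3: (14−1)·13.5² = 13·182.25 = 2369.25
Numerator = 31718.94; denominator = Σ(nₕ−1) = 127.
s²ₚ = 31718.94/127 = 249.7554... → 249.76.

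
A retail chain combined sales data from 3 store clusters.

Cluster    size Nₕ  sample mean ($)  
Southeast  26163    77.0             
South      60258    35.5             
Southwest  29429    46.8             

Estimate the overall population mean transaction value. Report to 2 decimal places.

N = 26163 + 60258 + 29429 = 115850.
The stratified mean weights each stratum mean by its population share Nₕ/N.
Σ Nₕx̄ₕ = 26163·77.0 + 60258·35.5 + 29429·46.8 = 2014551 + 2139159 + 1377277.2 = 5530987.2.
Divide by N: 5530987.2 / 115850 = 47.7427... → 47.74.

47.74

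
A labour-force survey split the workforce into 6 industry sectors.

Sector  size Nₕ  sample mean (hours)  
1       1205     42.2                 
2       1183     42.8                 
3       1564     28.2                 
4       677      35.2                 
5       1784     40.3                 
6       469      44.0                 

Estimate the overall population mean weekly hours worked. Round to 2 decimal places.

N = 6882; weights Wₕ = Nₕ/N = (0.1751, 0.1719, 0.2273, 0.0984, 0.2592, 0.0681).
x̄_st = Σ Wₕ·x̄ₕ = 0.1751·42.2 + 0.1719·42.8 + 0.2273·28.2 + 0.0984·35.2 + 0.2592·40.3 + 0.0681·44.0 ≈ 38.0630...
→ 38.06.

38.06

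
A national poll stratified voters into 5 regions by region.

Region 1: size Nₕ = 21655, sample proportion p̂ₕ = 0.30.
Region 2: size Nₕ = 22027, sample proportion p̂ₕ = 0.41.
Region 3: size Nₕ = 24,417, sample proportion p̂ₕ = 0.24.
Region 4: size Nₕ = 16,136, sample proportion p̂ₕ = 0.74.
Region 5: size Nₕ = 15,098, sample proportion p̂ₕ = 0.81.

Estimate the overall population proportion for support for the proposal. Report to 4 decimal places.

Wₕ = Nₕ/N with N = 99333: 0.2180, 0.2217, 0.2458, 0.1624, 0.1520.
p̂_st = 0.2180·0.30 + 0.2217·0.41 + 0.2458·0.24 + 0.1624·0.74 + 0.1520·0.81 ≈ 0.458636... → 0.4586.

0.4586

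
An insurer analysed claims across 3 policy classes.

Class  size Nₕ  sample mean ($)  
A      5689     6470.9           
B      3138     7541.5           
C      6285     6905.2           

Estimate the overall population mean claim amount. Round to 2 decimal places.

6873.83

x̄_st = (Σ Nₕx̄ₕ) / (Σ Nₕ) = (5689·6470.9 + 3138·7541.5 + 6285·6905.2) / 15112
= 103877359.1 / 15112 = 6873.8327... → 6873.83.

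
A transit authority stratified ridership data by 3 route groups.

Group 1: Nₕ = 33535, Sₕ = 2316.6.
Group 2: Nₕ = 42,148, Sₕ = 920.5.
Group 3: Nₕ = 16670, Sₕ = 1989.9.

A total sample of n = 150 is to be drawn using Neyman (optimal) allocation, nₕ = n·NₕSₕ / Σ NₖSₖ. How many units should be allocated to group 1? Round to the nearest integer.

1: NₕSₕ = 33535·2316.6 = 77687181
2: NₕSₕ = 42148·920.5 = 38797234
3: NₕSₕ = 16670·1989.9 = 33171633
Σ NₕSₕ = 149656048.
n_1 = 150·77687181/149656048 = 77.866... → 78.

78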